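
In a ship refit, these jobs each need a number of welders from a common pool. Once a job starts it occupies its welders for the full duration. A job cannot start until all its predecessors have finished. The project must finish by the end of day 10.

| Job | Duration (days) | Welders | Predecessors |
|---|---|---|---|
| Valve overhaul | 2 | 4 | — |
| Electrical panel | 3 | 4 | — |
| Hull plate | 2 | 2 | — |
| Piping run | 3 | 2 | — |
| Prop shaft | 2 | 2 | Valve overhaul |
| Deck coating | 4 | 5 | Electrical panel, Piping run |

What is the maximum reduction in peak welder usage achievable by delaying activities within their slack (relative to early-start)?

Early-start peak: d1:12  d2:12  d3:8  d4:7  d5:5  d6:5  d7:5  d8:0  d9:0  d10:0 ⇒ 12.
Leveled (Valve overhaul@1, Electrical panel@4, Hull plate@3, Piping run@1, Prop shaft@5, Deck coating@7): d1:6  d2:6  d3:4  d4:6  d5:6  d6:6  d7:5  d8:5  d9:5  d10:5 ⇒ 6.
Reduction 12 − 6 = 6.

6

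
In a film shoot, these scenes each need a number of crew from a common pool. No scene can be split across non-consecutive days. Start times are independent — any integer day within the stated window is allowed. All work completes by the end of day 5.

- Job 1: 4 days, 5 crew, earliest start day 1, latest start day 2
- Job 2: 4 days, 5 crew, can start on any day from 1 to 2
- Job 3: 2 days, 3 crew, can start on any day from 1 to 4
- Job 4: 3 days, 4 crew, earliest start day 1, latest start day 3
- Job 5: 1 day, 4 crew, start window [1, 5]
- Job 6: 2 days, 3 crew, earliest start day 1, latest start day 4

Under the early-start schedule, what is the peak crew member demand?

Early-start schedule: Job 1@1, Job 2@1, Job 3@1, Job 4@1, Job 5@1, Job 6@1.
Load per day: day 1: 24, day 2: 20, day 3: 14, day 4: 10, day 5: 0.
Peak is 24.

24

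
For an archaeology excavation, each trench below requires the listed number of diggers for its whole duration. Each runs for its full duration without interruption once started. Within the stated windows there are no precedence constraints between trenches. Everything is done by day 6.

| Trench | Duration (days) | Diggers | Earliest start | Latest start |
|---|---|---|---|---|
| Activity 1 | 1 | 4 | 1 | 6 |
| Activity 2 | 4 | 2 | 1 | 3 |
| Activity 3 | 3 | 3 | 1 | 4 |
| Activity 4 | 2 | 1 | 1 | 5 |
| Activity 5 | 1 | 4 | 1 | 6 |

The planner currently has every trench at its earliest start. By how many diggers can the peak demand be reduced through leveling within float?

Early-start peak: d1:14  d2:6  d3:5  d4:2  d5:0  d6:0 ⇒ 14.
Leveled (Activity 1@1, Activity 2@2, Activity 3@2, Activity 4@5, Activity 5@6): d1:4  d2:5  d3:5  d4:5  d5:3  d6:5 ⇒ 5.
Reduction 14 − 5 = 9.

9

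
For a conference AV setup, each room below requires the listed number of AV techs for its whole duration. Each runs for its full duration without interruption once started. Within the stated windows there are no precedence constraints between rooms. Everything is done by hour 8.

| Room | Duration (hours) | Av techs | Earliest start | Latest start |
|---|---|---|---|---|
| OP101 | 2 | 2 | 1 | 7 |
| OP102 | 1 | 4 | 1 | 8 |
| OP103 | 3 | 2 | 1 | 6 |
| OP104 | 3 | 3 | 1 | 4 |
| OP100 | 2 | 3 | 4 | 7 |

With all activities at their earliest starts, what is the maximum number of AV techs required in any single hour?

11

Early-start schedule: OP101@1, OP102@1, OP103@1, OP104@1, OP100@4.
Load per hour: hour 1: 11, hour 2: 7, hour 3: 5, hour 4: 3, hour 5: 3, hour 6: 0, hour 7: 0, hour 8: 0.
Peak is 11.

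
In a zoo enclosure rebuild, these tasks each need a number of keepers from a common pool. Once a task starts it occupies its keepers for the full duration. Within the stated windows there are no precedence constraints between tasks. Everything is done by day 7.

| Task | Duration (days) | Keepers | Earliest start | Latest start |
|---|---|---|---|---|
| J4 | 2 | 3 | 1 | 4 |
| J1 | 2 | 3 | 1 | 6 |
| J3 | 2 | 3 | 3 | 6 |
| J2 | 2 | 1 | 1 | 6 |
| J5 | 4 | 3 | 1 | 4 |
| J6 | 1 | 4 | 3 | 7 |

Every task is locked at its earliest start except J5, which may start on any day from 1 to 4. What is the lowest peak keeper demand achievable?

7

J5@1: d1:10  d2:10  d3:10  d4:6  d5:0  d6:0  d7:0 → peak 10
J5@2: d1:7  d2:10  d3:10  d4:6  d5:3  d6:0  d7:0 → peak 10
J5@3: d1:7  d2:7  d3:10  d4:6  d5:3  d6:3  d7:0 → peak 10
J5@4: d1:7  d2:7  d3:7  d4:6  d5:3  d6:3  d7:3 → peak 7
Best is J5@4, peak 7.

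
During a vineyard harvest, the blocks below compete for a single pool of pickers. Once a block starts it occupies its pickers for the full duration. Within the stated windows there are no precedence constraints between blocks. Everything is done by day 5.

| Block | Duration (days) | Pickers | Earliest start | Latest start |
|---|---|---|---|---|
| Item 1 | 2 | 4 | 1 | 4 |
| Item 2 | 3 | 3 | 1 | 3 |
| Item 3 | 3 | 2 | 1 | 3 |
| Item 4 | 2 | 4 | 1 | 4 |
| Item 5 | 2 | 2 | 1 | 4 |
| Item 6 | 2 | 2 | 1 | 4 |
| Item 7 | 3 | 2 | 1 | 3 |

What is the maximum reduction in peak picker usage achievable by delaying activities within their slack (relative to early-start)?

9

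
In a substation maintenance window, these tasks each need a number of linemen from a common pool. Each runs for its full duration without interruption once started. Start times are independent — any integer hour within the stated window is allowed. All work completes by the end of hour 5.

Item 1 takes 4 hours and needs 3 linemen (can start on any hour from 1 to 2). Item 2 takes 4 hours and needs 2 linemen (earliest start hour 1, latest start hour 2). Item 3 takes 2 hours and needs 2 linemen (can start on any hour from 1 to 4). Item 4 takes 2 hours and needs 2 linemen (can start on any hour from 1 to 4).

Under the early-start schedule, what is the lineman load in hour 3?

5

At early start, hour 3 has: Item 1, Item 2.
Demand: 3 + 2 = 5.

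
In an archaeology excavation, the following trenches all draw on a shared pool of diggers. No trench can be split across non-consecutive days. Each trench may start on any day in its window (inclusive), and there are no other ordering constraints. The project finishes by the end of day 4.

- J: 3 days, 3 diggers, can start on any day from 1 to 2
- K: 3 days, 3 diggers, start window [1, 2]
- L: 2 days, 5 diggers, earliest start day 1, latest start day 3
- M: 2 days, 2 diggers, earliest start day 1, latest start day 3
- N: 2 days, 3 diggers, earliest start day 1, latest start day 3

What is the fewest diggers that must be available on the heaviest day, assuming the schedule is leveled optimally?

11

Early-start (J@1, K@1, L@1, M@1, N@1) gives peak 16: d1:16  d2:16  d3:6  d4:0.
Shift M→3, N→3.
Schedule J@1, K@1, L@1, M@3, N@3: d1:11  d2:11  d3:11  d4:5 — peak 11.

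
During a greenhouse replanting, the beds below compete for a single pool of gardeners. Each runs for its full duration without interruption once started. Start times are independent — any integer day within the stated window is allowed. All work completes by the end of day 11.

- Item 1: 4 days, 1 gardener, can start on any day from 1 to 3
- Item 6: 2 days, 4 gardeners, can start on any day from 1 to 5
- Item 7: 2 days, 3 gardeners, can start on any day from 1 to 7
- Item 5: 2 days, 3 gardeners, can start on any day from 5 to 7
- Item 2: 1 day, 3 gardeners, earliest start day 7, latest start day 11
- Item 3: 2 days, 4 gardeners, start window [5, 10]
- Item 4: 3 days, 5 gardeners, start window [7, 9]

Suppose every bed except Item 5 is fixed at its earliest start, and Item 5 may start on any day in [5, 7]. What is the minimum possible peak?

8

Item 5@5: d1:8  d2:8  d3:1  d4:1  d5:7  d6:7  d7:8  d8:5  d9:5  d10:0  d11:0 → peak 8
Item 5@6: d1:8  d2:8  d3:1  d4:1  d5:4  d6:7  d7:11  d8:5  d9:5  d10:0  d11:0 → peak 11
Item 5@7: d1:8  d2:8  d3:1  d4:1  d5:4  d6:4  d7:11  d8:8  d9:5  d10:0  d11:0 → peak 11
Best is Item 5@5, peak 8.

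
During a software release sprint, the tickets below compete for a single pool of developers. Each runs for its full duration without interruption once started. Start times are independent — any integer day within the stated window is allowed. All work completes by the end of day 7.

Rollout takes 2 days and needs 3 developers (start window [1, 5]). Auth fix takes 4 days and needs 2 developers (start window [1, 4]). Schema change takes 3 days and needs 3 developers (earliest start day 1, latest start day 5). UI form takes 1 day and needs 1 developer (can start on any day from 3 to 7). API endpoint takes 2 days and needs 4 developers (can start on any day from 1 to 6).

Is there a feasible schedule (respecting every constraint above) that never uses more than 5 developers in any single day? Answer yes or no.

Schedule Rollout@1, Auth fix@1, Schema change@3, UI form@5, API endpoint@6: d1:5  d2:5  d3:5  d4:5  d5:4  d6:4  d7:4 — peak 5 ≤ 5.

yes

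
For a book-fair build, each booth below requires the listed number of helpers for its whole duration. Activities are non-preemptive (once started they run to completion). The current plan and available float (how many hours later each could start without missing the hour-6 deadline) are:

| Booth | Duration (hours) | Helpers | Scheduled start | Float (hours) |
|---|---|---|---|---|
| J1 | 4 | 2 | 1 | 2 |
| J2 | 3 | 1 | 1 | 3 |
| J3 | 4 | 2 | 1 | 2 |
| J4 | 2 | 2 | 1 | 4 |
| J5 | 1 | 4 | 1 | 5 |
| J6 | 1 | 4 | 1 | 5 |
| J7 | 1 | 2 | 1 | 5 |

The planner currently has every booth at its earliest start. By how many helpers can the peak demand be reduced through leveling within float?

11

Early-start peak: h1:17  h2:7  h3:5  h4:4  h5:0  h6:0 ⇒ 17.
Leveled (J1@1, J2@1, J3@1, J4@4, J5@5, J6@6, J7@6): h1:5  h2:5  h3:5  h4:6  h5:6  h6:6 ⇒ 6.
Reduction 17 − 6 = 11.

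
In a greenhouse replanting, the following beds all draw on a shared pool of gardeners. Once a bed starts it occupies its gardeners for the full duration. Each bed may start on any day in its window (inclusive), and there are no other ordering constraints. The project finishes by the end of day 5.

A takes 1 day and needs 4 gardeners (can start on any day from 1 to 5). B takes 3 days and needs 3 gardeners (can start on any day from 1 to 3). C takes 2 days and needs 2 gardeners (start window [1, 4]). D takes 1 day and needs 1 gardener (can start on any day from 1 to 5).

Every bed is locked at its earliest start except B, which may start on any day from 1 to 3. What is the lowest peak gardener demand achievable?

B@1: d1:10  d2:5  d3:3  d4:0  d5:0 → peak 10
B@2: d1:7  d2:5  d3:3  d4:3  d5:0 → peak 7
B@3: d1:7  d2:2  d3:3  d4:3  d5:3 → peak 7
Best is B@2, peak 7.

7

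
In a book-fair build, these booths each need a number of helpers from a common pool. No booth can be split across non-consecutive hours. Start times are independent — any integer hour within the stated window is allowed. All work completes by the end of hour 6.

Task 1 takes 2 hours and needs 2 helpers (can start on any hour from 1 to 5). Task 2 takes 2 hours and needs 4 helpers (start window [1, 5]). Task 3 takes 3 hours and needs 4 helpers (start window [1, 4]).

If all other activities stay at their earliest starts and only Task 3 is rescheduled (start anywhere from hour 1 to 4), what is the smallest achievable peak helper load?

6

Task 3@1: h1:10  h2:10  h3:4  h4:0  h5:0  h6:0 → peak 10
Task 3@2: h1:6  h2:10  h3:4  h4:4  h5:0  h6:0 → peak 10
Task 3@3: h1:6  h2:6  h3:4  h4:4  h5:4  h6:0 → peak 6
Task 3@4: h1:6  h2:6  h3:0  h4:4  h5:4  h6:4 → peak 6
Best is Task 3@3, peak 6.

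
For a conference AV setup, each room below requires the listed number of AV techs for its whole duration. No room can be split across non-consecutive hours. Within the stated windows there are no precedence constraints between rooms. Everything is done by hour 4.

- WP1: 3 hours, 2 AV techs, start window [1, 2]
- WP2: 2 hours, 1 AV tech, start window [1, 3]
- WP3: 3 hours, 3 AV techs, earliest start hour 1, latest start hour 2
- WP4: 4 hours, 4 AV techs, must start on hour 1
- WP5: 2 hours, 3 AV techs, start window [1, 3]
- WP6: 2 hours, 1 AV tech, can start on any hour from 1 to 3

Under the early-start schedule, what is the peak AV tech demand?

Early-start schedule: WP1@1, WP2@1, WP3@1, WP4@1, WP5@1, WP6@1.
Load per hour: hour 1: 14, hour 2: 14, hour 3: 9, hour 4: 4.
Peak is 14.

14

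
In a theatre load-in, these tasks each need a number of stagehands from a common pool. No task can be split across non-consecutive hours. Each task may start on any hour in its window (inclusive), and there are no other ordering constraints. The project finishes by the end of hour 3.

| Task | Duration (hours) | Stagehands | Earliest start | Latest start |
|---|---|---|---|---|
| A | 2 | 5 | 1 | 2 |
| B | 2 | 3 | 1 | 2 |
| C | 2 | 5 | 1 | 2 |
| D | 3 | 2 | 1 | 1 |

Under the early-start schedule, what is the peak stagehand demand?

Early-start schedule: A@1, B@1, C@1, D@1.
Load per hour: hour 1: 15, hour 2: 15, hour 3: 2.
Peak is 15.

15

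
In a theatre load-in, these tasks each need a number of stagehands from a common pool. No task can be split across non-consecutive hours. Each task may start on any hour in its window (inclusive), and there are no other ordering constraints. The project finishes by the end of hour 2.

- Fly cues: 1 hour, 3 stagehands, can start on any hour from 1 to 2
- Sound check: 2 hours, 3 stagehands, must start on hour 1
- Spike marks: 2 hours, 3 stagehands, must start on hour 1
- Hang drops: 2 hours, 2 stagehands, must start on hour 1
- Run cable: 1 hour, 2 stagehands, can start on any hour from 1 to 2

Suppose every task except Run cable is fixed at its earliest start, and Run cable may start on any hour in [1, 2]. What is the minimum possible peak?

Run cable@1: h1:13  h2:8 → peak 13
Run cable@2: h1:11  h2:10 → peak 11
Best is Run cable@2, peak 11.

11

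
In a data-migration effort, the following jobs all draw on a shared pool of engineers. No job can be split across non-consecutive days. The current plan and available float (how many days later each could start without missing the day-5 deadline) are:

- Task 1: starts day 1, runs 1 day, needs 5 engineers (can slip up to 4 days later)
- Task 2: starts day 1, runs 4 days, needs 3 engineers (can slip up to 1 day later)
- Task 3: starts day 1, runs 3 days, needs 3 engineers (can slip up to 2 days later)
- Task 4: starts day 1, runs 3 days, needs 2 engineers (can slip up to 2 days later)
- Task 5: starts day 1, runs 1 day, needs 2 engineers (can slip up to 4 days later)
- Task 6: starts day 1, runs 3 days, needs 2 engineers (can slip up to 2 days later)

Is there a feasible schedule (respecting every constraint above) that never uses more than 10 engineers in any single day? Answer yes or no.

yes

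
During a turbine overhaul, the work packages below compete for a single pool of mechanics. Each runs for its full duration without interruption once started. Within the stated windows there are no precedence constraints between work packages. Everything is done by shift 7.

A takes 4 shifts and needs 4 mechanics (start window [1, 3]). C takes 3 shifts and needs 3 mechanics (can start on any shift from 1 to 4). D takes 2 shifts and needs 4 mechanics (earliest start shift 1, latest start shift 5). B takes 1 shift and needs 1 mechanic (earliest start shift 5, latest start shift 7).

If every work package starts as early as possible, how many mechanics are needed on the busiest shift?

Early-start schedule: A@1, C@1, D@1, B@5.
Load per shift: shift 1: 11, shift 2: 11, shift 3: 7, shift 4: 4, shift 5: 1, shift 6: 0, shift 7: 0.
Peak is 11.

11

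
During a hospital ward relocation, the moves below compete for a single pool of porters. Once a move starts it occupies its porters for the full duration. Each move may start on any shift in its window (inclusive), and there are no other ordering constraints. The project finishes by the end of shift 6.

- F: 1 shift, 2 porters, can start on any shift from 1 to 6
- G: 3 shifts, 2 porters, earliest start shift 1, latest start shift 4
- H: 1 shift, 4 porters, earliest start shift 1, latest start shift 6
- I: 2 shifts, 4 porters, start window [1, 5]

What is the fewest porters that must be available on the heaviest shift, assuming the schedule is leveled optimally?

Early-start (F@1, G@1, H@1, I@1) gives peak 12: s1:12  s2:6  s3:2  s4:0  s5:0  s6:0.
Shift H→4, I→5.
Schedule F@1, G@1, H@4, I@5: s1:4  s2:2  s3:2  s4:4  s5:4  s6:4 — peak 4.
Total porter-shifts = 20 over 6 shifts ⇒ peak ≥ ⌈20/6⌉ = 4, so 4 is optimal.

4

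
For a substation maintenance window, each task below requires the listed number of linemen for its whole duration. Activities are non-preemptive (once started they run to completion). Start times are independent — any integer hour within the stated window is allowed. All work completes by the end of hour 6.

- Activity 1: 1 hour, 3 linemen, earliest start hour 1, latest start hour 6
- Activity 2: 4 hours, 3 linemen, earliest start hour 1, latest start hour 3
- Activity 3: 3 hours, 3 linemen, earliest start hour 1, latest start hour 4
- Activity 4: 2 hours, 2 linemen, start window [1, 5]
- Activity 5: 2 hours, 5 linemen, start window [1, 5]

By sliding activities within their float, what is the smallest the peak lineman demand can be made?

7

Early-start (Activity 1@1, Activity 2@1, Activity 3@1, Activity 4@1, Activity 5@1) gives peak 16: h1:16  h2:13  h3:6  h4:3  h5:0  h6:0.
Shift Activity 3→2, Activity 4→5, Activity 5→5.
Schedule Activity 1@1, Activity 2@1, Activity 3@2, Activity 4@5, Activity 5@5: h1:6  h2:6  h3:6  h4:6  h5:7  h6:7 — peak 7.
Total lineman-hours = 38 over 6 hours ⇒ peak ≥ ⌈38/6⌉ = 7, so 7 is optimal.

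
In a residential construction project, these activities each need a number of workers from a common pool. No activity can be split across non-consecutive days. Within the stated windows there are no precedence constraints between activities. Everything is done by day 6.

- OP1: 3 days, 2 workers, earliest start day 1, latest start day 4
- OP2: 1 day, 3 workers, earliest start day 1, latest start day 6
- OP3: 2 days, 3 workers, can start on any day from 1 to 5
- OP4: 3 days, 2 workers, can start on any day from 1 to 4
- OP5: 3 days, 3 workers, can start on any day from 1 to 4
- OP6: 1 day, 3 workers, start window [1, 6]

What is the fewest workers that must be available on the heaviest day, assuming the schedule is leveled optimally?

Early-start (OP1@1, OP2@1, OP3@1, OP4@1, OP5@1, OP6@1) gives peak 16: d1:16  d2:10  d3:7  d4:0  d5:0  d6:0.
Shift OP3→2, OP5→4, OP6→4.
Schedule OP1@1, OP2@1, OP3@2, OP4@1, OP5@4, OP6@4: d1:7  d2:7  d3:7  d4:6  d5:3  d6:3 — peak 7.

7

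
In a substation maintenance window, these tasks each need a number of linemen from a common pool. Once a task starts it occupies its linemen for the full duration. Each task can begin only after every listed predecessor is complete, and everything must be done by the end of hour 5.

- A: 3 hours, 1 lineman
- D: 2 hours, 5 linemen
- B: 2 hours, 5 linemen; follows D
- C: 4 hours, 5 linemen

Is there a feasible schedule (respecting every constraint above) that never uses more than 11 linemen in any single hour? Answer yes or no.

yes

Schedule A@1, D@1, B@3, C@1: h1:11  h2:11  h3:11  h4:10  h5:0 — peak 11 ≤ 11.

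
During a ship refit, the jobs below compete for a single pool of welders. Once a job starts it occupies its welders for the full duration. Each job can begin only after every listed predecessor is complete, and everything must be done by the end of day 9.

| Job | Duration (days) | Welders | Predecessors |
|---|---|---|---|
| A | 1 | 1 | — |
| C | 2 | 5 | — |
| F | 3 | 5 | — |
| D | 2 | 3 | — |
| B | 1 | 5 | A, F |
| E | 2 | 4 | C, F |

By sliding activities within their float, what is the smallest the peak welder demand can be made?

Early-start (A@1, C@1, F@1, D@1, B@4, E@4) gives peak 14: d1:14  d2:13  d3:5  d4:9  d5:4  d6:0  d7:0  d8:0  d9:0.
Shift F→3, D→6, B→8, E→6.
Schedule A@1, C@1, F@3, D@6, B@8, E@6: d1:6  d2:5  d3:5  d4:5  d5:5  d6:7  d7:7  d8:5  d9:0 — peak 7.

7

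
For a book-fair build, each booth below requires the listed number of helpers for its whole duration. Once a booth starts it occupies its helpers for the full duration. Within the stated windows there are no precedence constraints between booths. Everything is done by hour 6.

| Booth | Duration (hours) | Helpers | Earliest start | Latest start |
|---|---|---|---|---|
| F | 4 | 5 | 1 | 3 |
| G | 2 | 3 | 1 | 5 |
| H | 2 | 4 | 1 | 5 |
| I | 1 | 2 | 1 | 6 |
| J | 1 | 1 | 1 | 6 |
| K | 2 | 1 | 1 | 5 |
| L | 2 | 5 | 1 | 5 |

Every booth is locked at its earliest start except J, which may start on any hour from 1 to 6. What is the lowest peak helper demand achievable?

J@1: h1:21  h2:18  h3:5  h4:5  h5:0  h6:0 → peak 21
J@2: h1:20  h2:19  h3:5  h4:5  h5:0  h6:0 → peak 20
J@3: h1:20  h2:18  h3:6  h4:5  h5:0  h6:0 → peak 20
J@4: h1:20  h2:18  h3:5  h4:6  h5:0  h6:0 → peak 20
J@5: h1:20  h2:18  h3:5  h4:5  h5:1  h6:0 → peak 20
J@6: h1:20  h2:18  h3:5  h4:5  h5:0  h6:1 → peak 20
Best is J@2, peak 20.

20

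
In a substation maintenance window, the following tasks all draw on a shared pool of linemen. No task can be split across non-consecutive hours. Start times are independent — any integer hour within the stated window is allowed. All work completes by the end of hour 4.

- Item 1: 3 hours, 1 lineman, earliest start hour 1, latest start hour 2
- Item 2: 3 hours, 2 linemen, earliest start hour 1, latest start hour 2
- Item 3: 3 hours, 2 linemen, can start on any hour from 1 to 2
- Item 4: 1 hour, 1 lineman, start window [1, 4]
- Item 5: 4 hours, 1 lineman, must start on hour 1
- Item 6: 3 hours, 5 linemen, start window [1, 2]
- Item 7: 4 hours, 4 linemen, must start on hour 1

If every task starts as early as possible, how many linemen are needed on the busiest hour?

16

Early-start schedule: Item 1@1, Item 2@1, Item 3@1, Item 4@1, Item 5@1, Item 6@1, Item 7@1.
Load per hour: hour 1: 16, hour 2: 15, hour 3: 15, hour 4: 5.
Peak is 16.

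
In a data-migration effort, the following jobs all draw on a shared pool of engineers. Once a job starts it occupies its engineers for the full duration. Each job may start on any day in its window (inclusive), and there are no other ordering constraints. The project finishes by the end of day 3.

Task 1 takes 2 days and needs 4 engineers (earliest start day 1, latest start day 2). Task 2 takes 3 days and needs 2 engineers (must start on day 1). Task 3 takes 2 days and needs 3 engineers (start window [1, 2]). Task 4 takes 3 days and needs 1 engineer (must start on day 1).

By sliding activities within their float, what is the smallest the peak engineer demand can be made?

Schedule Task 1@1, Task 2@1, Task 3@1, Task 4@1: d1:10  d2:10  d3:3 — peak 10.
No arrangement of the 4 feasible schedules does better.

10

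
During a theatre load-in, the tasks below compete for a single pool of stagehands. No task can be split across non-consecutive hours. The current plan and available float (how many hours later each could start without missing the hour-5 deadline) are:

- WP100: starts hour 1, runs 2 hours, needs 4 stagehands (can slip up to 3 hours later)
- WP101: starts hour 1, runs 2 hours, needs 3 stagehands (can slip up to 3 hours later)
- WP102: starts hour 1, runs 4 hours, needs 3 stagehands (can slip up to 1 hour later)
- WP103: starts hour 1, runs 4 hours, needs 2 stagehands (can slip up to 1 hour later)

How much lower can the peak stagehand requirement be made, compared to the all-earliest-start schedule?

Early-start peak: h1:12  h2:12  h3:5  h4:5  h5:0 ⇒ 12.
Leveled (WP100@1, WP101@3, WP102@1, WP103@1): h1:9  h2:9  h3:8  h4:8  h5:0 ⇒ 9.
Reduction 12 − 9 = 3.

3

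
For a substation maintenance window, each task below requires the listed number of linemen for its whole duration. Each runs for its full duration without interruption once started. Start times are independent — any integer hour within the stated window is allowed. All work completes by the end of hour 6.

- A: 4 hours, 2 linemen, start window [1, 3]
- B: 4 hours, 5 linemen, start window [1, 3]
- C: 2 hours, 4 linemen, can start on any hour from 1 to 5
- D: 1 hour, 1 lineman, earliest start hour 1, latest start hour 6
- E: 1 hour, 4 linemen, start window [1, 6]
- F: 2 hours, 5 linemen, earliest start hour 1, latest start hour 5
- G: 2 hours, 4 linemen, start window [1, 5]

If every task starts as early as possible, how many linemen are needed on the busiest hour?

Early-start schedule: A@1, B@1, C@1, D@1, E@1, F@1, G@1.
Load per hour: hour 1: 25, hour 2: 20, hour 3: 7, hour 4: 7, hour 5: 0, hour 6: 0.
Peak is 25.

25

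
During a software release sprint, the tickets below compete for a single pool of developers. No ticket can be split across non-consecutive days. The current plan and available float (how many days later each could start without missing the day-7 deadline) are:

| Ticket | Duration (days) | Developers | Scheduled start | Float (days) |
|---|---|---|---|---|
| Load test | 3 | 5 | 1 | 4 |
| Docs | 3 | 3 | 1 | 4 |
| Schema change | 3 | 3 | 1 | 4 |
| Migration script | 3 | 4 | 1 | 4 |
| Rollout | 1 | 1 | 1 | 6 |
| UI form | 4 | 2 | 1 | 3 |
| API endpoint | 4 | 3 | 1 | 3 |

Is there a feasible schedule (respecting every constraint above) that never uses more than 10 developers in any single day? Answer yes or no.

Schedule Load test@1, Docs@1, Schema change@4, Migration script@5, Rollout@4, UI form@1, API endpoint@4: d1:10  d2:10  d3:10  d4:9  d5:10  d6:10  d7:7 — peak 10 ≤ 10.

yes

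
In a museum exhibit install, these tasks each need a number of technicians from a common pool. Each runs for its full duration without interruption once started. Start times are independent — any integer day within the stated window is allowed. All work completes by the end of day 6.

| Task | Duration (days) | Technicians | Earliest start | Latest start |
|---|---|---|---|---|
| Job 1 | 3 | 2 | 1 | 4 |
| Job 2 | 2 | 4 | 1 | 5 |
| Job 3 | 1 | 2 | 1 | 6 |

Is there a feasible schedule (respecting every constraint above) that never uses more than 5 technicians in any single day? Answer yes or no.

Schedule Job 1@1, Job 2@4, Job 3@1: d1:4  d2:2  d3:2  d4:4  d5:4  d6:0 — peak 4 ≤ 5.

yes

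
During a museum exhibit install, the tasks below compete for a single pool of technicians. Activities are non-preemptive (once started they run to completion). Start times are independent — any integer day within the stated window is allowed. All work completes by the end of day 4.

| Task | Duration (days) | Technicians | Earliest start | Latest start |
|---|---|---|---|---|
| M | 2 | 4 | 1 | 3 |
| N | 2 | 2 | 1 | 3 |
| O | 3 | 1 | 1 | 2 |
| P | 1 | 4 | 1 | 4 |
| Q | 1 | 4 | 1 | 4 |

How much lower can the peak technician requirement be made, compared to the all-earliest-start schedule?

8

Early-start peak: d1:15  d2:7  d3:1  d4:0 ⇒ 15.
Leveled (M@1, N@1, O@1, P@3, Q@4): d1:7  d2:7  d3:5  d4:4 ⇒ 7.
Reduction 15 − 7 = 8.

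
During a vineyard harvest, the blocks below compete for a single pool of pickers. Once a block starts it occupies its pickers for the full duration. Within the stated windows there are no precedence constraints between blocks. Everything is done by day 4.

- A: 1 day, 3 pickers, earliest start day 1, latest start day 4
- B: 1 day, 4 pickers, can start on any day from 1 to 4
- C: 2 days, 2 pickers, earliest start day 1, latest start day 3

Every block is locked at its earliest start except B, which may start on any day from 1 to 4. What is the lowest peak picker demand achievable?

5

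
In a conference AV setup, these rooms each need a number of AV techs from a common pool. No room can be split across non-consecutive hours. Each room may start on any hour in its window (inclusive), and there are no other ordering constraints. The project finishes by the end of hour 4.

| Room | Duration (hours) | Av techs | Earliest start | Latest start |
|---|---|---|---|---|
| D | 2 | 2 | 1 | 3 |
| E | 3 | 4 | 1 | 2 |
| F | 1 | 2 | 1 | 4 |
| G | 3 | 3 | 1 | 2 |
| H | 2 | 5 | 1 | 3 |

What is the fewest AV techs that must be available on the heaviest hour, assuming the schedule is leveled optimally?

12

Early-start (D@1, E@1, F@1, G@1, H@1) gives peak 16: h1:16  h2:14  h3:7  h4:0.
Shift H→3.
Schedule D@1, E@1, F@1, G@1, H@3: h1:11  h2:9  h3:12  h4:5 — peak 12.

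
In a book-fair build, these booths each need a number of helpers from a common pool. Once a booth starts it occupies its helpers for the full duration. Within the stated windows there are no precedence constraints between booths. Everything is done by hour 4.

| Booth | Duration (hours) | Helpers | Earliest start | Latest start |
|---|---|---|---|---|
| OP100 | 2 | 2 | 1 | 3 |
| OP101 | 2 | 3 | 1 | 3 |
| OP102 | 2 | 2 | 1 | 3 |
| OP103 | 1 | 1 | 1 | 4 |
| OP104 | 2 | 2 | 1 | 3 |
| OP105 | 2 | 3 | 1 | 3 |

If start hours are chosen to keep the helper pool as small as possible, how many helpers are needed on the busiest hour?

Early-start (OP100@1, OP101@1, OP102@1, OP103@1, OP104@1, OP105@1) gives peak 13: h1:13  h2:12  h3:0  h4:0.
Shift OP103→3, OP104→3, OP105→3.
Schedule OP100@1, OP101@1, OP102@1, OP103@3, OP104@3, OP105@3: h1:7  h2:7  h3:6  h4:5 — peak 7.
Total helper-hours = 25 over 4 hours ⇒ peak ≥ ⌈25/4⌉ = 7, so 7 is optimal.

7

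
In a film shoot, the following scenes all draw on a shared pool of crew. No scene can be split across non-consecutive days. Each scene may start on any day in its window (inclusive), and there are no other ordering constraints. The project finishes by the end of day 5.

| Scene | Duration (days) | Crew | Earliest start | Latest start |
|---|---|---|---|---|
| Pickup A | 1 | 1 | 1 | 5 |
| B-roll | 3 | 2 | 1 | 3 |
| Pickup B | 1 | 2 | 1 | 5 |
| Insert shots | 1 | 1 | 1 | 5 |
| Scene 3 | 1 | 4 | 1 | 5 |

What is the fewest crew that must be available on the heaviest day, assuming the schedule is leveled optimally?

Early-start (Pickup A@1, B-roll@1, Pickup B@1, Insert shots@1, Scene 3@1) gives peak 10: d1:10  d2:2  d3:2  d4:0  d5:0.
Shift Pickup B→2, Scene 3→4.
Schedule Pickup A@1, B-roll@1, Pickup B@2, Insert shots@1, Scene 3@4: d1:4  d2:4  d3:2  d4:4  d5:0 — peak 4.

4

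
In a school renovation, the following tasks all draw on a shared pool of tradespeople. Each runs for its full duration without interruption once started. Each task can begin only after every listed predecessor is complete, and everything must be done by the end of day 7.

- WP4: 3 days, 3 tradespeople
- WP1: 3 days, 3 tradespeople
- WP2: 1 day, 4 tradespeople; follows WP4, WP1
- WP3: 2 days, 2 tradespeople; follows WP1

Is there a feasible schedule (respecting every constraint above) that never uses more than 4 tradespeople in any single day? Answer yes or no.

The minimum achievable peak is 5; 4 < 5, so no feasible schedule stays within the cap.

no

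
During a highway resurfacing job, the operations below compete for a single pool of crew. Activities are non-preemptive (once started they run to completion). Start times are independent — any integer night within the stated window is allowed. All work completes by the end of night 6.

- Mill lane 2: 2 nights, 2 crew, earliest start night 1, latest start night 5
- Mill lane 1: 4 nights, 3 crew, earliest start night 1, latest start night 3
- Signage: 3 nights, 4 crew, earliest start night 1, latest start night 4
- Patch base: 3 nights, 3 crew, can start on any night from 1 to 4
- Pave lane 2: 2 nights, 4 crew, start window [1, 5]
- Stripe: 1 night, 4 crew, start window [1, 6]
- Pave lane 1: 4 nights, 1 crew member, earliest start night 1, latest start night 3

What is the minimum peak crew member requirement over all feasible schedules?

Early-start (Mill lane 2@1, Mill lane 1@1, Signage@1, Patch base@1, Pave lane 2@1, Stripe@1, Pave lane 1@1) gives peak 21: n1:21  n2:17  n3:11  n4:4  n5:0  n6:0.
Shift Mill lane 2→2, Signage→4, Pave lane 2→5, Pave lane 1→2.
Schedule Mill lane 2@2, Mill lane 1@1, Signage@4, Patch base@1, Pave lane 2@5, Stripe@1, Pave lane 1@2: n1:10  n2:9  n3:9  n4:8  n5:9  n6:8 — peak 10.

10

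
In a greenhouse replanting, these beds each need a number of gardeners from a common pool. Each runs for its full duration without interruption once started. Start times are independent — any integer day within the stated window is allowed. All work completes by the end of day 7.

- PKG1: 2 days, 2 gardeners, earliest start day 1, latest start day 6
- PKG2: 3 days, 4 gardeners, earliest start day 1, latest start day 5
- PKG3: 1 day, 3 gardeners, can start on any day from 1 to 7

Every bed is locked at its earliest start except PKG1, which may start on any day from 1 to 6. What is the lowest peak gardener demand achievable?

PKG1@1: d1:9  d2:6  d3:4  d4:0  d5:0  d6:0  d7:0 → peak 9
PKG1@2: d1:7  d2:6  d3:6  d4:0  d5:0  d6:0  d7:0 → peak 7
PKG1@3: d1:7  d2:4  d3:6  d4:2  d5:0  d6:0  d7:0 → peak 7
PKG1@4: d1:7  d2:4  d3:4  d4:2  d5:2  d6:0  d7:0 → peak 7
PKG1@5: d1:7  d2:4  d3:4  d4:0  d5:2  d6:2  d7:0 → peak 7
PKG1@6: d1:7  d2:4  d3:4  d4:0  d5:0  d6:2  d7:2 → peak 7
Best is PKG1@2, peak 7.

7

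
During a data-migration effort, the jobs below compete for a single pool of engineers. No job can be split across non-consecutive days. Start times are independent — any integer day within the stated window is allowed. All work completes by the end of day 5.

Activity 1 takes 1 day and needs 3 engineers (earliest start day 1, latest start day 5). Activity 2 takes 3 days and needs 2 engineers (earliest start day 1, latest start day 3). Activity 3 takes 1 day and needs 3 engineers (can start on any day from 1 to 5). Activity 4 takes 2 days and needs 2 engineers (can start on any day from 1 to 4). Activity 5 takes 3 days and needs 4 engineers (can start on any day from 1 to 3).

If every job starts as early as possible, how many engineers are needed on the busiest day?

Early-start schedule: Activity 1@1, Activity 2@1, Activity 3@1, Activity 4@1, Activity 5@1.
Load per day: day 1: 14, day 2: 8, day 3: 6, day 4: 0, day 5: 0.
Peak is 14.

14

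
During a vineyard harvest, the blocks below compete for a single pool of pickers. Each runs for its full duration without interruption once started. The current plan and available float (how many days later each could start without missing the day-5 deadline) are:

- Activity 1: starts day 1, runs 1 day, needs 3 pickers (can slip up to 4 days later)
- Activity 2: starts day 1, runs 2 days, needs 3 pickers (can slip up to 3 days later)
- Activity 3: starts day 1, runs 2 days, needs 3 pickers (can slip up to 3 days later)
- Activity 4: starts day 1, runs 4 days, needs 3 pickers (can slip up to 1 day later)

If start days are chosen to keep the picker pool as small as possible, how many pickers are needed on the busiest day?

Early-start (Activity 1@1, Activity 2@1, Activity 3@1, Activity 4@1) gives peak 12: d1:12  d2:9  d3:3  d4:3  d5:0.
Shift Activity 3→3, Activity 4→2.
Schedule Activity 1@1, Activity 2@1, Activity 3@3, Activity 4@2: d1:6  d2:6  d3:6  d4:6  d5:3 — peak 6.
Total picker-days = 27 over 5 days ⇒ peak ≥ ⌈27/5⌉ = 6, so 6 is optimal.

6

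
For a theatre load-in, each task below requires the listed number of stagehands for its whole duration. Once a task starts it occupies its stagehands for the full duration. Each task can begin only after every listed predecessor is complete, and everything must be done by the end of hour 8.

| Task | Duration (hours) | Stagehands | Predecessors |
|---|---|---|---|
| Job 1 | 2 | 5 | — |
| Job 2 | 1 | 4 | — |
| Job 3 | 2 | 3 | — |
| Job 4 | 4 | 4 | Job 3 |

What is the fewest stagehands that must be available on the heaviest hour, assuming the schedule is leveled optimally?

7

Early-start (Job 1@1, Job 2@1, Job 3@1, Job 4@3) gives peak 12: h1:12  h2:8  h3:4  h4:4  h5:4  h6:4  h7:0  h8:0.
Shift Job 2→3, Job 3→3, Job 4→5.
Schedule Job 1@1, Job 2@3, Job 3@3, Job 4@5: h1:5  h2:5  h3:7  h4:3  h5:4  h6:4  h7:4  h8:4 — peak 7.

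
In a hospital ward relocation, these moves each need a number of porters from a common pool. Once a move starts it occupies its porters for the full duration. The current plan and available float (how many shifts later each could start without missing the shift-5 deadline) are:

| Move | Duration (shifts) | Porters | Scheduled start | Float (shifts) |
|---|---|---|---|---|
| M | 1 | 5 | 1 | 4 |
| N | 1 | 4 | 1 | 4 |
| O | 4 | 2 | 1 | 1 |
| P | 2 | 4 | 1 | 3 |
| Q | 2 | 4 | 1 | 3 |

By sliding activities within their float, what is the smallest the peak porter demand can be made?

8

Early-start (M@1, N@1, O@1, P@1, Q@1) gives peak 19: s1:19  s2:10  s3:2  s4:2  s5:0.
Shift N→5, P→2, Q→4.
Schedule M@1, N@5, O@1, P@2, Q@4: s1:7  s2:6  s3:6  s4:6  s5:8 — peak 8.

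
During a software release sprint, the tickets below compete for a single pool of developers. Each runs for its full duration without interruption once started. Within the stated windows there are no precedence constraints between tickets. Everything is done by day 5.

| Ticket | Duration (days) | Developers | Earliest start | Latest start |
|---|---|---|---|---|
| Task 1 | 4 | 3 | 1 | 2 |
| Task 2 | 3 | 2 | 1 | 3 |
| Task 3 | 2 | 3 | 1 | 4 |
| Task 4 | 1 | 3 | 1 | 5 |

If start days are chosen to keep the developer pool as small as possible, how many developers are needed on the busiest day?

6

Early-start (Task 1@1, Task 2@1, Task 3@1, Task 4@1) gives peak 11: d1:11  d2:8  d3:5  d4:3  d5:0.
Shift Task 3→4, Task 4→5.
Schedule Task 1@1, Task 2@1, Task 3@4, Task 4@5: d1:5  d2:5  d3:5  d4:6  d5:6 — peak 6.
Total developer-days = 27 over 5 days ⇒ peak ≥ ⌈27/5⌉ = 6, so 6 is optimal.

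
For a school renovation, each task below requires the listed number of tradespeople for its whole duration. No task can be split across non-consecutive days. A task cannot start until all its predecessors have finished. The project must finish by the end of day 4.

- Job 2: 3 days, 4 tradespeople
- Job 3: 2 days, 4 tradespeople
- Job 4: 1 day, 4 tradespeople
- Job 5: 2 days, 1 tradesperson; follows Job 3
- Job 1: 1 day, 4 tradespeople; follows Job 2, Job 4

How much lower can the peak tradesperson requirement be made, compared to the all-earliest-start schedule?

3

Early-start peak: d1:12  d2:8  d3:5  d4:5 ⇒ 12.
Leveled (Job 2@1, Job 3@1, Job 4@3, Job 5@3, Job 1@4): d1:8  d2:8  d3:9  d4:5 ⇒ 9.
Reduction 12 − 9 = 3.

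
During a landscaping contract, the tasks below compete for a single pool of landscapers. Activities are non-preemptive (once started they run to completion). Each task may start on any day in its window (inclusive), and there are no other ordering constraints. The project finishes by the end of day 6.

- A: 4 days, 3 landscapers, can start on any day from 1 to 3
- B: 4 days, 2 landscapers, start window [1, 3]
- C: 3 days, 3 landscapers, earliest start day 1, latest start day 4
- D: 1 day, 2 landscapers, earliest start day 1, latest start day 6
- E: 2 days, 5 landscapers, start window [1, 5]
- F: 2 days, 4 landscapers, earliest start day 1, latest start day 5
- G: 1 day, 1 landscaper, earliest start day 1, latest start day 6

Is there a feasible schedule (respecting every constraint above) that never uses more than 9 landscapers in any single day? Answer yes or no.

Schedule A@1, B@1, C@1, D@4, E@5, F@5, G@1: d1:9  d2:8  d3:8  d4:7  d5:9  d6:9 — peak 9 ≤ 9.

yes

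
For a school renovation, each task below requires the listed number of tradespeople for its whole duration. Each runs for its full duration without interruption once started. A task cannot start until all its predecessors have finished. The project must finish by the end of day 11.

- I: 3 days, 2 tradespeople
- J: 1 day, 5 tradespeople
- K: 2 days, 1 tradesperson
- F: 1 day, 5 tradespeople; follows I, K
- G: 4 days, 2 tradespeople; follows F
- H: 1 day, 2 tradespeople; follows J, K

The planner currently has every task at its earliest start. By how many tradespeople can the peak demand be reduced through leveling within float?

3

Early-start peak: d1:8  d2:3  d3:4  d4:5  d5:2  d6:2  d7:2  d8:2  d9:0  d10:0  d11:0 ⇒ 8.
Leveled (I@1, J@4, K@1, F@5, G@6, H@6): d1:3  d2:3  d3:2  d4:5  d5:5  d6:4  d7:2  d8:2  d9:2  d10:0  d11:0 ⇒ 5.
Reduction 8 − 5 = 3.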